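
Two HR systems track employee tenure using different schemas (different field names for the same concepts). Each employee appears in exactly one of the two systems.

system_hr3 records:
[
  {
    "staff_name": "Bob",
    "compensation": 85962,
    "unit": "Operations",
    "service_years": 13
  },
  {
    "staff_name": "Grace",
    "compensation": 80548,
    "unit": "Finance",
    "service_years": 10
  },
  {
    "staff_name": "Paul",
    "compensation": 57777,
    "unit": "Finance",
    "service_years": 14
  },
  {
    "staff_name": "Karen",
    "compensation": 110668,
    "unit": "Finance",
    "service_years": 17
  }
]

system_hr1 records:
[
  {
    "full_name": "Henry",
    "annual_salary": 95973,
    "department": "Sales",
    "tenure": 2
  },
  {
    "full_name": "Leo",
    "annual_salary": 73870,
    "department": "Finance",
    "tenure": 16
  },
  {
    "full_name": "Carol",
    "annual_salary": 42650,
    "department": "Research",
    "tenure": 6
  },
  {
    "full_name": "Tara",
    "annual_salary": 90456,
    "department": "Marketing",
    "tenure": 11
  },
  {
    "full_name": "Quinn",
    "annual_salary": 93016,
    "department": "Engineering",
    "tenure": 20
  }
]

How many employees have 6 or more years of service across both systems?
8

Reconcile schemas: "service_years" (system_hr3) = "tenure" (system_hr1) = years of service

From system_hr3: 4 employees with >= 6 years
From system_hr1: 4 employees with >= 6 years

Total: 4 + 4 = 8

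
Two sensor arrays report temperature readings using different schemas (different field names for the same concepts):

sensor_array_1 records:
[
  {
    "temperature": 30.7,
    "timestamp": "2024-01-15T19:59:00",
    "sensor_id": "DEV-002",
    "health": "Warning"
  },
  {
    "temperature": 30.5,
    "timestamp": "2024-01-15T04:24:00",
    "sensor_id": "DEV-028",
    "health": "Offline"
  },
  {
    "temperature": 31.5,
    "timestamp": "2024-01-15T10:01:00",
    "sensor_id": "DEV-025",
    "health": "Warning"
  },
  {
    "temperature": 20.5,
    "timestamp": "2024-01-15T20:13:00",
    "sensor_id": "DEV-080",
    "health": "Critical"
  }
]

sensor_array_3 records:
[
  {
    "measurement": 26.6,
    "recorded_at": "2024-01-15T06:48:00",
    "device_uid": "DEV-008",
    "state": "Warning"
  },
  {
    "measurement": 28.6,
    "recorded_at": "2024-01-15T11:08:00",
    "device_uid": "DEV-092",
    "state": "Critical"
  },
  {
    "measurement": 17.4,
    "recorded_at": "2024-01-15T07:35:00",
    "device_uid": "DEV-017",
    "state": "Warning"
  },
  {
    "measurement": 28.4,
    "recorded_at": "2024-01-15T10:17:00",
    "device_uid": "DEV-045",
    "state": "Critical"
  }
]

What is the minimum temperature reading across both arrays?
17.4

Schema mapping: "temperature" (sensor_array_1) = "measurement" (sensor_array_3) = temperature reading

Minimum in sensor_array_1: 20.5
Minimum in sensor_array_3: 17.4

Overall minimum: min(20.5, 17.4) = 17.4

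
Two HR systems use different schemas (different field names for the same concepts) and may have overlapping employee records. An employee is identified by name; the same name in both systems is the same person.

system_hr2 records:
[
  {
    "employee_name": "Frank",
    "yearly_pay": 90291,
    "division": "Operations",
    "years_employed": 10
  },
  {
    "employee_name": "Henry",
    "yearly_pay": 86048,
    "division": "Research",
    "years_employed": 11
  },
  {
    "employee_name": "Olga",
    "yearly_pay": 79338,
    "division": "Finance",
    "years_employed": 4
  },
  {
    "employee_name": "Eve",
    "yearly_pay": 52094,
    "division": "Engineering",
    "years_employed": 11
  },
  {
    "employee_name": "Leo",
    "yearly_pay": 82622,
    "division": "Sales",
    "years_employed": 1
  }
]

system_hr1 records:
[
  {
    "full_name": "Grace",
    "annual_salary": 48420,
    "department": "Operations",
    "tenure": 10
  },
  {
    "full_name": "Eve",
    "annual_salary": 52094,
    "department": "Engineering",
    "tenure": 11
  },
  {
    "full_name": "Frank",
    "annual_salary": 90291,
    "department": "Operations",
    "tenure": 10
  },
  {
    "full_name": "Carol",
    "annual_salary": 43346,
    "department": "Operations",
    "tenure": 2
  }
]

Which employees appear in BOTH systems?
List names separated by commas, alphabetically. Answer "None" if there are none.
Eve, Frank

Schema mapping: "employee_name" (system_hr2) = "full_name" (system_hr1) = employee name

Names in system_hr2: ['Eve', 'Frank', 'Henry', 'Leo', 'Olga']
Names in system_hr1: ['Carol', 'Eve', 'Frank', 'Grace']

Intersection: ['Eve', 'Frank']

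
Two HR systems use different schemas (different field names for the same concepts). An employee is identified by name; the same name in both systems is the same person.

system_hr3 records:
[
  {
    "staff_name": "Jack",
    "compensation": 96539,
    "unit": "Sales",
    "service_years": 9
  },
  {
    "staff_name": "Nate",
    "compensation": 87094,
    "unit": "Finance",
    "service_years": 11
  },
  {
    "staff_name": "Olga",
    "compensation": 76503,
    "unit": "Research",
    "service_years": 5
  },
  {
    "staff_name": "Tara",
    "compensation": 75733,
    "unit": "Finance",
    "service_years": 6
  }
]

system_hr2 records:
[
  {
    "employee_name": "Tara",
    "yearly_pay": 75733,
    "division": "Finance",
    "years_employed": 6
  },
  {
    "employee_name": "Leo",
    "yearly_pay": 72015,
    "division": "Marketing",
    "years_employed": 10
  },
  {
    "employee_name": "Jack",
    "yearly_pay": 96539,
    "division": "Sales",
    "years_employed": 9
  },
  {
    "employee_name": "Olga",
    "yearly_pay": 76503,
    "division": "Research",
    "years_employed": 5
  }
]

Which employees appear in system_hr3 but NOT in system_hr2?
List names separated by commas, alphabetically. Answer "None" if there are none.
Nate

Schema mapping: "staff_name" (system_hr3) = "employee_name" (system_hr2) = employee name

Names in system_hr3: ['Jack', 'Nate', 'Olga', 'Tara']
Names in system_hr2: ['Jack', 'Leo', 'Olga', 'Tara']

In system_hr3 but not system_hr2: ['Nate']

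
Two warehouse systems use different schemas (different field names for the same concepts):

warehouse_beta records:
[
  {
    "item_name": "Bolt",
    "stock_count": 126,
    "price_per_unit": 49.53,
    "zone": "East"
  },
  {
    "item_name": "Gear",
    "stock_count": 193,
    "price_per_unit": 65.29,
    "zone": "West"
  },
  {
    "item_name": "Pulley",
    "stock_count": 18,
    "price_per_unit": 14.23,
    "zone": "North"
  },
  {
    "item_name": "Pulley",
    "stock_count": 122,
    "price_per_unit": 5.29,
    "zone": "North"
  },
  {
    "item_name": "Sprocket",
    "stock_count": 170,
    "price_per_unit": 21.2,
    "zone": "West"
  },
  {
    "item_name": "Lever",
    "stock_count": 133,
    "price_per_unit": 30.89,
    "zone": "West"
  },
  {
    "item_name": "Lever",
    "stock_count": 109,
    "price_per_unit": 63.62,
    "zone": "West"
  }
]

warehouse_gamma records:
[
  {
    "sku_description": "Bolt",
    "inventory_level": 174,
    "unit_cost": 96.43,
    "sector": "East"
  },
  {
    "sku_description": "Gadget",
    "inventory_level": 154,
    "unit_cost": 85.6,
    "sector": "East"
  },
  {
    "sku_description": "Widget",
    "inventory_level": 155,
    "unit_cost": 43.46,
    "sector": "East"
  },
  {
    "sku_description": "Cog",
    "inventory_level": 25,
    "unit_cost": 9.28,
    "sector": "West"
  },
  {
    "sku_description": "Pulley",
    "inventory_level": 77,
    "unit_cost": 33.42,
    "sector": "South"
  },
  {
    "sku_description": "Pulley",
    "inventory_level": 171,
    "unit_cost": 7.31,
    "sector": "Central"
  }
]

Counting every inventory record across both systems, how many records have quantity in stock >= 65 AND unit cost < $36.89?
5

Schema mappings:
- "stock_count" (warehouse_beta) = "inventory_level" (warehouse_gamma) = quantity
- "price_per_unit" (warehouse_beta) = "unit_cost" (warehouse_gamma) = unit cost

Records meeting both conditions in warehouse_beta: 3
Records meeting both conditions in warehouse_gamma: 2

Total: 3 + 2 = 5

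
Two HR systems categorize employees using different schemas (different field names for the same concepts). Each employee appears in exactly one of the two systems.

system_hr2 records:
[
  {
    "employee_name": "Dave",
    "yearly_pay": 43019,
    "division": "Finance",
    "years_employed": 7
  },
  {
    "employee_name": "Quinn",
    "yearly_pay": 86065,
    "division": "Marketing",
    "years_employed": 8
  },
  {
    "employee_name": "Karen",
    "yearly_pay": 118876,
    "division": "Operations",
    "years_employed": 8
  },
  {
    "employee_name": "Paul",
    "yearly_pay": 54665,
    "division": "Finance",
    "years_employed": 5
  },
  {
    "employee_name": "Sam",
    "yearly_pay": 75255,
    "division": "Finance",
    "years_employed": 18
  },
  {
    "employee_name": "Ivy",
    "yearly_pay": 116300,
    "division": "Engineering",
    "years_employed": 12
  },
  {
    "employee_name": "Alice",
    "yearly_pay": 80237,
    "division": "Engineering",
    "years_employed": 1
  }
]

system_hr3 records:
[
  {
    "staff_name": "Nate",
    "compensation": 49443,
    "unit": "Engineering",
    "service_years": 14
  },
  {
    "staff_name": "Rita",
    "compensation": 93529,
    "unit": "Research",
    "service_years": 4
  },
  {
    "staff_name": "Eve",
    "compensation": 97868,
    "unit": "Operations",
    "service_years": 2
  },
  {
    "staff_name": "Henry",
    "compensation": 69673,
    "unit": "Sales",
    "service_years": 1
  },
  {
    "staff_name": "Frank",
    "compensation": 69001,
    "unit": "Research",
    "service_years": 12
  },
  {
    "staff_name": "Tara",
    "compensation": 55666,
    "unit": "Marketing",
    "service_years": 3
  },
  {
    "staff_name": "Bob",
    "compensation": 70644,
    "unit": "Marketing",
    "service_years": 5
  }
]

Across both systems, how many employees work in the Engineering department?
3

Schema mapping: "division" (system_hr2) = "unit" (system_hr3) = department

Engineering employees in system_hr2: 2
Engineering employees in system_hr3: 1

Total in Engineering: 2 + 1 = 3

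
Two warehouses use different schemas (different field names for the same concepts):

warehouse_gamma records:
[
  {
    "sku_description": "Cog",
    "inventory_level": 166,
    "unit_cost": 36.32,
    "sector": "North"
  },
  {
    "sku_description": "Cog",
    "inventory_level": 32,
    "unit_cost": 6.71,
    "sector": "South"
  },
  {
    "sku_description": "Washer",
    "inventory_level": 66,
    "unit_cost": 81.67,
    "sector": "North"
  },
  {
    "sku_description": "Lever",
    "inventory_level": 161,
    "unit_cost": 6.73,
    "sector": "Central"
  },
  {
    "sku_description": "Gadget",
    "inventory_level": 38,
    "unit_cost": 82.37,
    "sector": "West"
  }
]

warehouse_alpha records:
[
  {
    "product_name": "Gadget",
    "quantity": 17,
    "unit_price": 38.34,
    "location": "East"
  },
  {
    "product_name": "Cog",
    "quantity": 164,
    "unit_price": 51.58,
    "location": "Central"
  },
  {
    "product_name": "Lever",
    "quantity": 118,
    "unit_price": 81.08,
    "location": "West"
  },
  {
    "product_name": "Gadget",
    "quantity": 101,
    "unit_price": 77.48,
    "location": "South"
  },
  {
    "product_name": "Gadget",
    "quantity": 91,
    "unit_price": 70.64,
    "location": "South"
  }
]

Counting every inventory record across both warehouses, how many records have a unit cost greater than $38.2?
7

Schema mapping: "unit_cost" (warehouse_gamma) = "unit_price" (warehouse_alpha) = unit cost

Records > $38.2 in warehouse_gamma: 2
Records > $38.2 in warehouse_alpha: 5

Total count: 2 + 5 = 7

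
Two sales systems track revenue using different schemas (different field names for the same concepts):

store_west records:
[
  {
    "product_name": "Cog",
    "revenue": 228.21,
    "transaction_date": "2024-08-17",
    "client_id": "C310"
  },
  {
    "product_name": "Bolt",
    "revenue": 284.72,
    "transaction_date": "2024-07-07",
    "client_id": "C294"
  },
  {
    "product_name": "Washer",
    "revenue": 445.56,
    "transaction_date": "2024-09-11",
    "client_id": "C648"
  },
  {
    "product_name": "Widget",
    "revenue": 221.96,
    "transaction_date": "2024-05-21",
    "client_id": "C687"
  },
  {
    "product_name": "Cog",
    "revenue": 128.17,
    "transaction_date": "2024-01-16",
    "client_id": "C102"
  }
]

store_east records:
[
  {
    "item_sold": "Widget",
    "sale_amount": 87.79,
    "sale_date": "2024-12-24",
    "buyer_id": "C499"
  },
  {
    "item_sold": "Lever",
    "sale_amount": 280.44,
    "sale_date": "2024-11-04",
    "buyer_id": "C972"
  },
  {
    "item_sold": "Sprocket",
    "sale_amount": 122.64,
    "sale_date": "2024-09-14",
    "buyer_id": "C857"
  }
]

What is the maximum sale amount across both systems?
445.56

Reconcile: "revenue" (store_west) = "sale_amount" (store_east) = sale amount

Maximum in store_west: 445.56
Maximum in store_east: 280.44

Overall maximum: max(445.56, 280.44) = 445.56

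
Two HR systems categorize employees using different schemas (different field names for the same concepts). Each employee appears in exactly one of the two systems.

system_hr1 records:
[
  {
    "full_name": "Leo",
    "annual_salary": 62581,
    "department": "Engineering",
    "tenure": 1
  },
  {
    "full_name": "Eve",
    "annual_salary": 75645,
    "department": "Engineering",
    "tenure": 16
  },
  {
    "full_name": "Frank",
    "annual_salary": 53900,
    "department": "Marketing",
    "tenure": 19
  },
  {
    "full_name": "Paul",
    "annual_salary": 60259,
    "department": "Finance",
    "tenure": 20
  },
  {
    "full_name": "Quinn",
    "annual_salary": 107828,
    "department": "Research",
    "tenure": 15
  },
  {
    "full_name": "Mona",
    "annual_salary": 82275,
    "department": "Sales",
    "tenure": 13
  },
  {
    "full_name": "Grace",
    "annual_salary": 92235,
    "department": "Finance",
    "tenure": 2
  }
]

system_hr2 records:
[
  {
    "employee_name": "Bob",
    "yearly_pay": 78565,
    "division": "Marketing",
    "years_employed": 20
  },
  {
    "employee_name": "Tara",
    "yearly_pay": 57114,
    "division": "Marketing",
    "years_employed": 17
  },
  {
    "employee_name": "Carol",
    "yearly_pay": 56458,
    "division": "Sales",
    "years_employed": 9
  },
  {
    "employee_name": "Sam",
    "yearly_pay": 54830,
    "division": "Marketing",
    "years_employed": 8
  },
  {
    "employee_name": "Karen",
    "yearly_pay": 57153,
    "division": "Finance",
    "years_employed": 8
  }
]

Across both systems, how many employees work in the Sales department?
2

Schema mapping: "department" (system_hr1) = "division" (system_hr2) = department

Sales employees in system_hr1: 1
Sales employees in system_hr2: 1

Total in Sales: 1 + 1 = 2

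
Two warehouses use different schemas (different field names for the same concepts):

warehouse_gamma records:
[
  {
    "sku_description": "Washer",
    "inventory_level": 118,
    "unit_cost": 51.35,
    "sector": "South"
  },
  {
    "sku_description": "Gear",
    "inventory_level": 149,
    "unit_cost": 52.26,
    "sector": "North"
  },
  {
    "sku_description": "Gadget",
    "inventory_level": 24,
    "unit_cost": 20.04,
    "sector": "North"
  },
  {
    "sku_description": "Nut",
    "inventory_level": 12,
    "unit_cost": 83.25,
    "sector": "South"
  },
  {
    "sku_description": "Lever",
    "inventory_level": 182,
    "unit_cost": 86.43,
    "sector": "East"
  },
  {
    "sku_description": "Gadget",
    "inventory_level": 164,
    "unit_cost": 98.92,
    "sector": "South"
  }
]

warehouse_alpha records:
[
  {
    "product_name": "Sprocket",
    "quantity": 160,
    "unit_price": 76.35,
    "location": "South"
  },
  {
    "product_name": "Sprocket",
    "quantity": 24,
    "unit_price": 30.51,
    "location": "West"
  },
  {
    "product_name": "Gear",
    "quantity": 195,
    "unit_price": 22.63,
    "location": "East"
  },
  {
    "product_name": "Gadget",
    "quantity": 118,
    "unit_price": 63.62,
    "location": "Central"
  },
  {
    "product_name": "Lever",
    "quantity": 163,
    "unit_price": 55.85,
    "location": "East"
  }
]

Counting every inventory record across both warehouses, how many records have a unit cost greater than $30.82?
8

Schema mapping: "unit_cost" (warehouse_gamma) = "unit_price" (warehouse_alpha) = unit cost

Records > $30.82 in warehouse_gamma: 5
Records > $30.82 in warehouse_alpha: 3

Total count: 5 + 3 = 8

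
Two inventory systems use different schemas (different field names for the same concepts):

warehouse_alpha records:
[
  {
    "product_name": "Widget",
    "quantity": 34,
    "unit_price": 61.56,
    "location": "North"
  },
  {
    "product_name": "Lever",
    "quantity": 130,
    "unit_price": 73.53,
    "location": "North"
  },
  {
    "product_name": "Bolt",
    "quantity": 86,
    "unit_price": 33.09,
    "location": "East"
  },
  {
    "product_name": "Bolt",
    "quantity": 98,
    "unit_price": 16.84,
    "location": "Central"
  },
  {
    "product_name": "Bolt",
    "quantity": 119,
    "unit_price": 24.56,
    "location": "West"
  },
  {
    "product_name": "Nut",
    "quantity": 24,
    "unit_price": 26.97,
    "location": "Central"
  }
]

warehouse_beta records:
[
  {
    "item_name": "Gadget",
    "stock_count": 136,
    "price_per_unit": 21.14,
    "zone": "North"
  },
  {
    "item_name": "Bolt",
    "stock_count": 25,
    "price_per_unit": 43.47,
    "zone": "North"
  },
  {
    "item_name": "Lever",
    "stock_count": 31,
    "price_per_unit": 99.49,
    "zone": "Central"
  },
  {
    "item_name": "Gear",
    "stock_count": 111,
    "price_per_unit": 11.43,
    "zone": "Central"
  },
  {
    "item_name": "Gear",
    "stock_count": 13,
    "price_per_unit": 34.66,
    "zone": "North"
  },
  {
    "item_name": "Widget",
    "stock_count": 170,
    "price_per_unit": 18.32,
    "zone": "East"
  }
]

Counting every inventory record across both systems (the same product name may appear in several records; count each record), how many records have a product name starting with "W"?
2

Schema mapping: "product_name" (warehouse_alpha) = "item_name" (warehouse_beta) = product name

Records with product name starting with "W" in warehouse_alpha: 1
Records with product name starting with "W" in warehouse_beta: 1

Total: 1 + 1 = 2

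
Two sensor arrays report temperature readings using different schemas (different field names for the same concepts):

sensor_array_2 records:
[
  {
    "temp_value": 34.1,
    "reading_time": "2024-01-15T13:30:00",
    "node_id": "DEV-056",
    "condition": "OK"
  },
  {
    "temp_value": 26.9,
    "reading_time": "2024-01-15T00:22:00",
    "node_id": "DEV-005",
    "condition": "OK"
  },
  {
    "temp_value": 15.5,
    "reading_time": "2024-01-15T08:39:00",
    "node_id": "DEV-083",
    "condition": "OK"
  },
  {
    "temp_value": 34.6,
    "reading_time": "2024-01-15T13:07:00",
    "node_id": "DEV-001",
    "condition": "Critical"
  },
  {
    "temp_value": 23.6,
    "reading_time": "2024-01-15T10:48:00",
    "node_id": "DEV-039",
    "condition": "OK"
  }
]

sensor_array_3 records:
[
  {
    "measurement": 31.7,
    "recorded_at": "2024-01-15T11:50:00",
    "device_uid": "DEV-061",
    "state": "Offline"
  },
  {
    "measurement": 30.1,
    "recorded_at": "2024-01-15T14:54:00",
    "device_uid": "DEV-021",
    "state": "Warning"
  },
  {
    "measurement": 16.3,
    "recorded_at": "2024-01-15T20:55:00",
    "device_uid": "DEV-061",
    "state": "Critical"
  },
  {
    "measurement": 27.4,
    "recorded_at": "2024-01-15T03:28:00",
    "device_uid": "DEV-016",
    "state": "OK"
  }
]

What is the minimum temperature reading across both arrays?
15.5

Schema mapping: "temp_value" (sensor_array_2) = "measurement" (sensor_array_3) = temperature reading

Minimum in sensor_array_2: 15.5
Minimum in sensor_array_3: 16.3

Overall minimum: min(15.5, 16.3) = 15.5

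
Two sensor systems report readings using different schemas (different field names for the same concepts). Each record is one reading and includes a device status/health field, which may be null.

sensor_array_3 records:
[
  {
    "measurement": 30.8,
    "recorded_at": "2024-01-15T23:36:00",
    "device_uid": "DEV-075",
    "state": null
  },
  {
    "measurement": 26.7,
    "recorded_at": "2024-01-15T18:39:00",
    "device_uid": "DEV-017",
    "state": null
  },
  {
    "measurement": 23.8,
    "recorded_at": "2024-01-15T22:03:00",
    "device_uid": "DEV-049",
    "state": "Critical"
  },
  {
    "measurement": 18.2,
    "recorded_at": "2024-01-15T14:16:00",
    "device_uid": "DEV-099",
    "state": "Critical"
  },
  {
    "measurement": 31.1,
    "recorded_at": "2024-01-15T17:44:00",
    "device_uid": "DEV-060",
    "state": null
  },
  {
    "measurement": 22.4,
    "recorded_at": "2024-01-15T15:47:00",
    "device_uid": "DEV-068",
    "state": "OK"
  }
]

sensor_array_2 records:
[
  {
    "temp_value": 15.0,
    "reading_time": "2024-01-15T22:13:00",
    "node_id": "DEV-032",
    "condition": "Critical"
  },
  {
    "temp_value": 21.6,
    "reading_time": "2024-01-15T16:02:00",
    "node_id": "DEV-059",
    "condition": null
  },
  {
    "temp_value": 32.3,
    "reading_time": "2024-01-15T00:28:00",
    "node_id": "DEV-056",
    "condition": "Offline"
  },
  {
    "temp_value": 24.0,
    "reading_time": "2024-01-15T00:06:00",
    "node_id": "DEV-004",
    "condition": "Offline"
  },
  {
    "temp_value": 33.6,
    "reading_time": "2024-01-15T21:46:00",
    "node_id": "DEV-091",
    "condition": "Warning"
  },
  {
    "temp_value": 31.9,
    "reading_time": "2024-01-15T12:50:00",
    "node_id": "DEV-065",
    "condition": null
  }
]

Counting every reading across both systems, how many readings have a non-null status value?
7

Schema mapping: "state" (sensor_array_3) = "condition" (sensor_array_2) = status

Non-null in sensor_array_3: 3
Non-null in sensor_array_2: 4

Total non-null: 3 + 4 = 7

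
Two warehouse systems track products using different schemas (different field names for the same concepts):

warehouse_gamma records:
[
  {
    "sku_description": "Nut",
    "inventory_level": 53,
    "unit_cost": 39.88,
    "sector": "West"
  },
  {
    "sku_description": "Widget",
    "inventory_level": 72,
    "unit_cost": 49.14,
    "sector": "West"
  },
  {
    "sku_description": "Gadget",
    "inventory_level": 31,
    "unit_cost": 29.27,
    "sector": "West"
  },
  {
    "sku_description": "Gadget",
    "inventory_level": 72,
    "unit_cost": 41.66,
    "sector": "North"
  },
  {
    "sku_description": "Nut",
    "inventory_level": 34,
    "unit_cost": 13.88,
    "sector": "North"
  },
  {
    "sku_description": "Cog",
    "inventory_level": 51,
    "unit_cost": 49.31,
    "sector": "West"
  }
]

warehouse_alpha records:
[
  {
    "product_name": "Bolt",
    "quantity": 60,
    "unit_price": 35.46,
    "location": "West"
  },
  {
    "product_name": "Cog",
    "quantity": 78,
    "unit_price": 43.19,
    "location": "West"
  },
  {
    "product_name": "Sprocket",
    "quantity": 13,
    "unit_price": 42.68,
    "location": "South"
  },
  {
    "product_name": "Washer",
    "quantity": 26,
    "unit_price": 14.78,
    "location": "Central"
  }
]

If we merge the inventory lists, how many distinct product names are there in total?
7

Schema mapping: "sku_description" (warehouse_gamma) = "product_name" (warehouse_alpha) = product name

Products in warehouse_gamma: ['Cog', 'Gadget', 'Nut', 'Widget']
Products in warehouse_alpha: ['Bolt', 'Cog', 'Sprocket', 'Washer']

Union (unique products): ['Bolt', 'Cog', 'Gadget', 'Nut', 'Sprocket', 'Washer', 'Widget']
Count: 7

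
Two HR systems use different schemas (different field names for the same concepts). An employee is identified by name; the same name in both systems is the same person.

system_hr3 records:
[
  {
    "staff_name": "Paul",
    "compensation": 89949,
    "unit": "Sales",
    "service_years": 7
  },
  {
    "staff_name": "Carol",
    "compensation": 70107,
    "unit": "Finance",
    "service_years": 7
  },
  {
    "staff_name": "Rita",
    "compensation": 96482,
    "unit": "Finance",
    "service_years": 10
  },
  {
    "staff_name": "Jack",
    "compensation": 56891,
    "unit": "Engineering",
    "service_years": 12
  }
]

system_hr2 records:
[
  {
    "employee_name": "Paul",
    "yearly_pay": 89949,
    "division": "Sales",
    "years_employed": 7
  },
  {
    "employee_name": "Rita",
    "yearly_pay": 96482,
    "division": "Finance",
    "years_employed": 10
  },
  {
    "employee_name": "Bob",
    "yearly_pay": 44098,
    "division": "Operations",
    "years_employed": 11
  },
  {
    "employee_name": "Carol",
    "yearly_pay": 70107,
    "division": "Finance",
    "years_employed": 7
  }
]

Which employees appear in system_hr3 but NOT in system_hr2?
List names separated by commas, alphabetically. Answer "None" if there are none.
Jack

Schema mapping: "staff_name" (system_hr3) = "employee_name" (system_hr2) = employee name

Names in system_hr3: ['Carol', 'Jack', 'Paul', 'Rita']
Names in system_hr2: ['Bob', 'Carol', 'Paul', 'Rita']

In system_hr3 but not system_hr2: ['Jack']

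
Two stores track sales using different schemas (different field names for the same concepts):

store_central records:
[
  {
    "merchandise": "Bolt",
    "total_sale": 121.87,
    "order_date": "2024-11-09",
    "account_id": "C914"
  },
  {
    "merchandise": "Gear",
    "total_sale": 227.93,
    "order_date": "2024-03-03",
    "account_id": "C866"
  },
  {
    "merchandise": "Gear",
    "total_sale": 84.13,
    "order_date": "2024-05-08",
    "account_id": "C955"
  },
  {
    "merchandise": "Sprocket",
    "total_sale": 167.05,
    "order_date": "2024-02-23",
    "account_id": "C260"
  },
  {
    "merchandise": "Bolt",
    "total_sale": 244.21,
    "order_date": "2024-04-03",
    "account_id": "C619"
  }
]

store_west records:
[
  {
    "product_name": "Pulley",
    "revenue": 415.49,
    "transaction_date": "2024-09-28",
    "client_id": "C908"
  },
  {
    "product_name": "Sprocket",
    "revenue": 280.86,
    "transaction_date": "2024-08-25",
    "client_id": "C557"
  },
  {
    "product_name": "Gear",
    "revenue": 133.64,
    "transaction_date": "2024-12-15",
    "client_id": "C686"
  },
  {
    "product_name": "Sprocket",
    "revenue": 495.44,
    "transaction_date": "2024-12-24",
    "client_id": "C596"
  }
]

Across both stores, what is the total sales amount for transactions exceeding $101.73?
2086.49

Schema mapping: "total_sale" (store_central) = "revenue" (store_west) = sale amount

Sum of sales > $101.73 in store_central: 761.06
Sum of sales > $101.73 in store_west: 1325.43

Total: 761.06 + 1325.43 = 2086.49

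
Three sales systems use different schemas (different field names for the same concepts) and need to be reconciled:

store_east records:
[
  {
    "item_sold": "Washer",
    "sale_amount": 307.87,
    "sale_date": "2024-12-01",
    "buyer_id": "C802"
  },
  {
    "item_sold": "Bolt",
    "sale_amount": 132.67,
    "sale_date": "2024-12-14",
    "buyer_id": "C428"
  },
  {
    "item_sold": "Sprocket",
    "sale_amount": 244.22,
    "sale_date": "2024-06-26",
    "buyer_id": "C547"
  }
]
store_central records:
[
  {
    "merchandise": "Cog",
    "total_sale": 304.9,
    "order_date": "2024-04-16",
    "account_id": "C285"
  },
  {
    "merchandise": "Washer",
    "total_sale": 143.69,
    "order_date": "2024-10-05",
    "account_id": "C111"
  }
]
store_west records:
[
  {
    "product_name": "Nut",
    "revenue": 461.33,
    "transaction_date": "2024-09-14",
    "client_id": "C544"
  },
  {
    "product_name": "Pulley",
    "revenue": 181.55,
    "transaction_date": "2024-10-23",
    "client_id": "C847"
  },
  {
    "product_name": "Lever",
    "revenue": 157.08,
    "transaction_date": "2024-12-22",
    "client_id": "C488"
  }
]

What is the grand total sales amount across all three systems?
1933.31

Schema reconciliation - all amount fields map to sale amount:

store_east (sale_amount): 684.76
store_central (total_sale): 448.59
store_west (revenue): 799.96

Grand total: 1933.31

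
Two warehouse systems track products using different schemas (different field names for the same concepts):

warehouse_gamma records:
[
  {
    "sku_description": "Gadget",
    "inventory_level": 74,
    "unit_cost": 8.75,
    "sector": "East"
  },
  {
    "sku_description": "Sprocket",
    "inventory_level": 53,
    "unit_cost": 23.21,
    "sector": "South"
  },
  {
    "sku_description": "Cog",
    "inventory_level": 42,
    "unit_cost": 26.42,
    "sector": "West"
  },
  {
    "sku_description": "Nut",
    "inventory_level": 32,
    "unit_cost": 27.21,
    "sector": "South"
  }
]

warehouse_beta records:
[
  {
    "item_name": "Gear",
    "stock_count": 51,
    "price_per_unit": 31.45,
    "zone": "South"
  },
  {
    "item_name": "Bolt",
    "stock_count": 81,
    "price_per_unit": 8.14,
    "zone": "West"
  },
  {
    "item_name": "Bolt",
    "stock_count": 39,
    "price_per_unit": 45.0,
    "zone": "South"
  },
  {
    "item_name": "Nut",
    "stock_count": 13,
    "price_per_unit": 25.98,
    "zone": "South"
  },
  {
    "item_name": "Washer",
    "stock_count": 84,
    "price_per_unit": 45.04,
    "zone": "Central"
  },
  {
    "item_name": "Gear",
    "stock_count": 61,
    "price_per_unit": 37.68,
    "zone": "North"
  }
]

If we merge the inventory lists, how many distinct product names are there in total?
7

Schema mapping: "sku_description" (warehouse_gamma) = "item_name" (warehouse_beta) = product name

Products in warehouse_gamma: ['Cog', 'Gadget', 'Nut', 'Sprocket']
Products in warehouse_beta: ['Bolt', 'Gear', 'Nut', 'Washer']

Union (unique products): ['Bolt', 'Cog', 'Gadget', 'Gear', 'Nut', 'Sprocket', 'Washer']
Count: 7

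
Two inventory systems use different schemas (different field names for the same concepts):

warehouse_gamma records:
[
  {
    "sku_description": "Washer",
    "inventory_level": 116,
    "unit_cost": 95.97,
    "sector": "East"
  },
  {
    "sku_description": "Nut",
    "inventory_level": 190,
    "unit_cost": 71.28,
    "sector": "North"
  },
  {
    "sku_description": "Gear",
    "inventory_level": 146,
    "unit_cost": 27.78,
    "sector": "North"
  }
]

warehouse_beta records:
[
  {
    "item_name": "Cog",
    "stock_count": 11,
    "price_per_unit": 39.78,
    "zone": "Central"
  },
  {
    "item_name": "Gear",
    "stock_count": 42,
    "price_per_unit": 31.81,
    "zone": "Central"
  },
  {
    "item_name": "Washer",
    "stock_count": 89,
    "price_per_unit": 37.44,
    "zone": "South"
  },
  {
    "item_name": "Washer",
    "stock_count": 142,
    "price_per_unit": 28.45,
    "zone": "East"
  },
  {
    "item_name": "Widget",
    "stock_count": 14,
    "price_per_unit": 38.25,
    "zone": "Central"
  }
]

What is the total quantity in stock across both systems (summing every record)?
750

To reconcile these schemas, identify the field holding the quantity in stock in each system:
1. In warehouse_gamma it is "inventory_level"
2. In warehouse_beta it is "stock_count"

From warehouse_gamma: 116 + 190 + 146 = 452
From warehouse_beta: 11 + 42 + 89 + 142 + 14 = 298

Total: 452 + 298 = 750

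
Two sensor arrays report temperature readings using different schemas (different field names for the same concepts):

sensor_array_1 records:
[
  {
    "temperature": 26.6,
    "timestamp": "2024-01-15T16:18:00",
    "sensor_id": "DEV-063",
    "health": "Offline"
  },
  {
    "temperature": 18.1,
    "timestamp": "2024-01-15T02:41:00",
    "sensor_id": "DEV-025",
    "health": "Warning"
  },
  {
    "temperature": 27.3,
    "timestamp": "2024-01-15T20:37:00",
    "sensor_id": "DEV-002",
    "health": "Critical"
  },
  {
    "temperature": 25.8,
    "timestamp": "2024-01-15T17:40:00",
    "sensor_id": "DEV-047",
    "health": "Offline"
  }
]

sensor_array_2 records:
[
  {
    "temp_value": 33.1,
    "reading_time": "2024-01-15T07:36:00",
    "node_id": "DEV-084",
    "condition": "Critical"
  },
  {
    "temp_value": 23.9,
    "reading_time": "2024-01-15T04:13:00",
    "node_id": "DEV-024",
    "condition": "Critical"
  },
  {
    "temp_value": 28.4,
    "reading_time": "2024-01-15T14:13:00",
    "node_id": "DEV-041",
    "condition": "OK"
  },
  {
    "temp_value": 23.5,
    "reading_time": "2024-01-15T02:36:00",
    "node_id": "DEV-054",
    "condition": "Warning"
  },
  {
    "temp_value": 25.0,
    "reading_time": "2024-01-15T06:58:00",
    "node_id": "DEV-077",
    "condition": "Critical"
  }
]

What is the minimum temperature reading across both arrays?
18.1

Schema mapping: "temperature" (sensor_array_1) = "temp_value" (sensor_array_2) = temperature reading

Minimum in sensor_array_1: 18.1
Minimum in sensor_array_2: 23.5

Overall minimum: min(18.1, 23.5) = 18.1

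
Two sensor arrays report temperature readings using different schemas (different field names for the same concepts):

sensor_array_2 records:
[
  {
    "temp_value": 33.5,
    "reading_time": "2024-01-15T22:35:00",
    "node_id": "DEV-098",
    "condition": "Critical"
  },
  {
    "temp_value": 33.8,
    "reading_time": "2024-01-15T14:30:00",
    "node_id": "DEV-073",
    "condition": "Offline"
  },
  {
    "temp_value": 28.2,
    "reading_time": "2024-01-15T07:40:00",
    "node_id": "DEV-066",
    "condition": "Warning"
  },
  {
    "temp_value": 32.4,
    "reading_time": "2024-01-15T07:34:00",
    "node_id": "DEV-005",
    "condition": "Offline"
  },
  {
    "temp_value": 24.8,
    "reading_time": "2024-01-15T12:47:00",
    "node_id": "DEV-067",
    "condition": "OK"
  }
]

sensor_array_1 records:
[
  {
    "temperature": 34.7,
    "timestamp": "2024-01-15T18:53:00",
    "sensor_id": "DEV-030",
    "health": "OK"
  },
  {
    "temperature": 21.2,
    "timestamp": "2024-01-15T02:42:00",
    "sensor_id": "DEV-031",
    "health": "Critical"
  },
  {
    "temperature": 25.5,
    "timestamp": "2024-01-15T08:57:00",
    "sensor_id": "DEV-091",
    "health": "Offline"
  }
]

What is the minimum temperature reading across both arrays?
21.2

Schema mapping: "temp_value" (sensor_array_2) = "temperature" (sensor_array_1) = temperature reading

Minimum in sensor_array_2: 24.8
Minimum in sensor_array_1: 21.2

Overall minimum: min(24.8, 21.2) = 21.2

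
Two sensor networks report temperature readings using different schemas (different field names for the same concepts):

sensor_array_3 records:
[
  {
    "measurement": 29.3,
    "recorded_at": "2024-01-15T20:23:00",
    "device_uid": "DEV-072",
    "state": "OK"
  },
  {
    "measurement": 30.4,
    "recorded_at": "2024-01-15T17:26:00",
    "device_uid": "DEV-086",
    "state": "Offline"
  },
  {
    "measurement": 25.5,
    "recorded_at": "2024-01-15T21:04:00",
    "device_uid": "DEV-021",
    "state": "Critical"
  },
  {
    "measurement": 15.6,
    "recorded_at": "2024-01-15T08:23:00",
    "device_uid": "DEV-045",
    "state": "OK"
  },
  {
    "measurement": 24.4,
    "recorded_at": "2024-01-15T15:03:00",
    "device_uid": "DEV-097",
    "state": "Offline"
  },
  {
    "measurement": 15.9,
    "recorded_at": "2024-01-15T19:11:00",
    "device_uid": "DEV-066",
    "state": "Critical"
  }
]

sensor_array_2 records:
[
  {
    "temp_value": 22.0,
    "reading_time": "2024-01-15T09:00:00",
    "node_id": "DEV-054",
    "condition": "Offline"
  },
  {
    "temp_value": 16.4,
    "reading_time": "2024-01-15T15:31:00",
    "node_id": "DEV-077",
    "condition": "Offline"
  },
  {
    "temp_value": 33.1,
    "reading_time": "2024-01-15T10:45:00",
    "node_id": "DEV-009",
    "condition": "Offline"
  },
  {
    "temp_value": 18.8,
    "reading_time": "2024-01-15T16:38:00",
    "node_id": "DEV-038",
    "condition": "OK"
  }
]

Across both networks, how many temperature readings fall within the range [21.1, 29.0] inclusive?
3

Schema mapping: "measurement" (sensor_array_3) = "temp_value" (sensor_array_2) = temperature

Readings in [21.1, 29.0] from sensor_array_3: 2
Readings in [21.1, 29.0] from sensor_array_2: 1

Total count: 2 + 1 = 3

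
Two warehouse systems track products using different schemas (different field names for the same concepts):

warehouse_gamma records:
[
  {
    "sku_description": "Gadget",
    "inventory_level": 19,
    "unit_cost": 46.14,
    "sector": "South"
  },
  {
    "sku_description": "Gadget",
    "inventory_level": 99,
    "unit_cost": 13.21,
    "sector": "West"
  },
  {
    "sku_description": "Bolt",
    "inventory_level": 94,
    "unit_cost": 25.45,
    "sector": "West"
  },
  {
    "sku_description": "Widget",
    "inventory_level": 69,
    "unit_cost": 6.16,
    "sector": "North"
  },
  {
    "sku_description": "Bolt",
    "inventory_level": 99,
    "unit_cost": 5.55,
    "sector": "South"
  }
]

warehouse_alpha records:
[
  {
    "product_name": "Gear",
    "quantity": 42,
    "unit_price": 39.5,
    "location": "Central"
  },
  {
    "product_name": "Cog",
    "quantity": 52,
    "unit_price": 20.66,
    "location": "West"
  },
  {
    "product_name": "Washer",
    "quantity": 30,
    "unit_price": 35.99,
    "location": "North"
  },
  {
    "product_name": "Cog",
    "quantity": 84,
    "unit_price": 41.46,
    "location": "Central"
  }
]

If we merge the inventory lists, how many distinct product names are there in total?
6

Schema mapping: "sku_description" (warehouse_gamma) = "product_name" (warehouse_alpha) = product name

Products in warehouse_gamma: ['Bolt', 'Gadget', 'Widget']
Products in warehouse_alpha: ['Cog', 'Gear', 'Washer']

Union (unique products): ['Bolt', 'Cog', 'Gadget', 'Gear', 'Washer', 'Widget']
Count: 6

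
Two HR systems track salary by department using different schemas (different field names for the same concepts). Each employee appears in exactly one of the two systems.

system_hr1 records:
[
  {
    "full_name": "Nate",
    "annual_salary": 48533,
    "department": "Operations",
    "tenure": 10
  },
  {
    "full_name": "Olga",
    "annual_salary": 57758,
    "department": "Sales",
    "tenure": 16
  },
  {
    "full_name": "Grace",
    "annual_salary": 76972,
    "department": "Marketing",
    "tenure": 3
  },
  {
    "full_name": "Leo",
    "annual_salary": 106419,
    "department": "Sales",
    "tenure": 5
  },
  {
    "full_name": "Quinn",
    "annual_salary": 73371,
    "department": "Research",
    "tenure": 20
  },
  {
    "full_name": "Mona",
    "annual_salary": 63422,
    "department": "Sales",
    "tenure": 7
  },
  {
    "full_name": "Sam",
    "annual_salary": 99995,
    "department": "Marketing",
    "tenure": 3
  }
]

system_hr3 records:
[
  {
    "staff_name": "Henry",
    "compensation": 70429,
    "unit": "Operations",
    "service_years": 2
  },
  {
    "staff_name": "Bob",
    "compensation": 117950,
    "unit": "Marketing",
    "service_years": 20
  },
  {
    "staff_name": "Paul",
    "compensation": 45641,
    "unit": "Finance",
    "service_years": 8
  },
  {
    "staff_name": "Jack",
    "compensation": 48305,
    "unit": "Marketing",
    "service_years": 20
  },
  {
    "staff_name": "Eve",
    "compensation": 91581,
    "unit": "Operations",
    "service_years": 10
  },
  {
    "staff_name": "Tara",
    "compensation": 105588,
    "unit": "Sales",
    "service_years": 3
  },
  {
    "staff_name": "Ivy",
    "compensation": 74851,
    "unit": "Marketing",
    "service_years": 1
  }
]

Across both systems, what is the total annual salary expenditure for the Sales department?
333187

Schema mappings:
- "department" (system_hr1) = "unit" (system_hr3) = department
- "annual_salary" (system_hr1) = "compensation" (system_hr3) = salary

Sales salaries from system_hr1: 227599
Sales salaries from system_hr3: 105588

Total: 227599 + 105588 = 333187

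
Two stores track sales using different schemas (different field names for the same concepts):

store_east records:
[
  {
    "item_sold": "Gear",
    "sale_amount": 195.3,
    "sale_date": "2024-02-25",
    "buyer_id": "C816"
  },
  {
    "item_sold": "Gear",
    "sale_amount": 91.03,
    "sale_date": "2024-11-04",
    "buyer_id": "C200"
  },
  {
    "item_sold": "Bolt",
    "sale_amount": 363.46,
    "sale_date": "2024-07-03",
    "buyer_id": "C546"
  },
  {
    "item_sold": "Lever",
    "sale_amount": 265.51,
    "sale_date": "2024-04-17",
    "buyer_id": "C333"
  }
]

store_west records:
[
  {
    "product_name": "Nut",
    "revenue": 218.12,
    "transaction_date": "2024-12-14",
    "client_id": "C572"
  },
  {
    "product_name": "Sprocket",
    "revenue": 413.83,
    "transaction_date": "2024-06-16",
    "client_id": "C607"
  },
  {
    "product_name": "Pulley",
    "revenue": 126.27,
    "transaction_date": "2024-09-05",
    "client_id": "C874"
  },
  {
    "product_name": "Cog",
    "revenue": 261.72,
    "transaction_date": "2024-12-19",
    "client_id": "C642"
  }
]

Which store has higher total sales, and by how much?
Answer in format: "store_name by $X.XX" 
store_west by $104.64

Schema mapping: "sale_amount" (store_east) = "revenue" (store_west) = sale amount

Total for store_east: 915.30
Total for store_west: 1019.94

Difference: |915.30 - 1019.94| = 104.64
store_west has higher sales by $104.64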